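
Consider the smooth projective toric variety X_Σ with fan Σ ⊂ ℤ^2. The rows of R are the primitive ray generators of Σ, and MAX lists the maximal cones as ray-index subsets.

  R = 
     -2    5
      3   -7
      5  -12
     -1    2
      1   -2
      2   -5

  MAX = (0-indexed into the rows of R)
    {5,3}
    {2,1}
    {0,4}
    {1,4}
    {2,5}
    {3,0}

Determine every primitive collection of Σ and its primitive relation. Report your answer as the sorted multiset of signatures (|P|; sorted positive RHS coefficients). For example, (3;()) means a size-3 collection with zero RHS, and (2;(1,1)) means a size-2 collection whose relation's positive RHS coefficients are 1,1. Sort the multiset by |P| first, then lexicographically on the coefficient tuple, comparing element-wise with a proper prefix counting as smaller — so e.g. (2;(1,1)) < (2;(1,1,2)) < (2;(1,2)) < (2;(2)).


Minimal non-faces — 9 found among 6 rays, 6 max cones:

  P={0,5}:  v_{0} + v_{5} = 0  ⟹  sig = (2;())
  P={3,4}:  v_{3} + v_{4} = 0  ⟹  sig = (2;())
  P={0,1}:  v_{0} + v_{1} = v_{4}  ⟹  sig = (2;(1))
  P={0,2}:  v_{0} + v_{2} = v_{1}  ⟹  sig = (2;(1))
  P={1,3}:  v_{1} + v_{3} = v_{5}  ⟹  sig = (2;(1))
  P={1,5}:  v_{1} + v_{5} = v_{2}  ⟹  sig = (2;(1))
  P={4,5}:  v_{4} + v_{5} = v_{1}  ⟹  sig = (2;(1))
  P={2,3}:  v_{2} + v_{3} = 2·v_{5}  ⟹  sig = (2;(2))
  P={2,4}:  v_{2} + v_{4} = 2·v_{1}  ⟹  sig = (2;(2))

Sorted signature multiset PRS(X):
[(2;()), (2;()), (2;(1)), (2;(1)), (2;(1)), (2;(1)), (2;(1)), (2;(2)), (2;(2))]


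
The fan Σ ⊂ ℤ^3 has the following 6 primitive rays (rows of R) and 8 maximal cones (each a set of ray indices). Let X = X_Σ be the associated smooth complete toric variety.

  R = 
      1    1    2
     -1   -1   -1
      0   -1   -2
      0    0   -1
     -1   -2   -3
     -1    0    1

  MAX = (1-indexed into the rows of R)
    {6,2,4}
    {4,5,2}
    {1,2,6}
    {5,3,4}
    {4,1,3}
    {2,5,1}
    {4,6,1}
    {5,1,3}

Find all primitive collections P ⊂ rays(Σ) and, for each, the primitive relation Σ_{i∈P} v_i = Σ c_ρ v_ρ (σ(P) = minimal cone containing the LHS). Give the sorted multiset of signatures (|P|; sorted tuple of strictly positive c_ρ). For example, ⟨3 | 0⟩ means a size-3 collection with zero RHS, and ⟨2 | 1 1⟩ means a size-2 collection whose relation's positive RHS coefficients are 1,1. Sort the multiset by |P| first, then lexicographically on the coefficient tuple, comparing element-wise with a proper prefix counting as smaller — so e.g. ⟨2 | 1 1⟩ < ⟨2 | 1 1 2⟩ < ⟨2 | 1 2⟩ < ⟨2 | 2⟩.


Minimal non-faces — 5 found among 6 rays, 8 max cones:

  P = {2,3}:  v_{2} + v_{3} = v_{5} ; sig = ⟨2 | 1⟩
  P = {3,6}:  v_{3} + v_{6} = v_{2} ; sig = ⟨2 | 1⟩
  P = {5,6}:  v_{5} + v_{6} = 2·v_{2} ; sig = ⟨2 | 2⟩
  P = {1,2,4}:  v_{1} + v_{2} + v_{4} = 0 ; sig = ⟨3 | 0⟩
  P = {1,4,5}:  v_{1} + v_{4} + v_{5} = v_{3} ; sig = ⟨3 | 1⟩

Hence PRS(X_Σ) =
[⟨2 | 1⟩, ⟨2 | 1⟩, ⟨2 | 2⟩, ⟨3 | 0⟩, ⟨3 | 1⟩]


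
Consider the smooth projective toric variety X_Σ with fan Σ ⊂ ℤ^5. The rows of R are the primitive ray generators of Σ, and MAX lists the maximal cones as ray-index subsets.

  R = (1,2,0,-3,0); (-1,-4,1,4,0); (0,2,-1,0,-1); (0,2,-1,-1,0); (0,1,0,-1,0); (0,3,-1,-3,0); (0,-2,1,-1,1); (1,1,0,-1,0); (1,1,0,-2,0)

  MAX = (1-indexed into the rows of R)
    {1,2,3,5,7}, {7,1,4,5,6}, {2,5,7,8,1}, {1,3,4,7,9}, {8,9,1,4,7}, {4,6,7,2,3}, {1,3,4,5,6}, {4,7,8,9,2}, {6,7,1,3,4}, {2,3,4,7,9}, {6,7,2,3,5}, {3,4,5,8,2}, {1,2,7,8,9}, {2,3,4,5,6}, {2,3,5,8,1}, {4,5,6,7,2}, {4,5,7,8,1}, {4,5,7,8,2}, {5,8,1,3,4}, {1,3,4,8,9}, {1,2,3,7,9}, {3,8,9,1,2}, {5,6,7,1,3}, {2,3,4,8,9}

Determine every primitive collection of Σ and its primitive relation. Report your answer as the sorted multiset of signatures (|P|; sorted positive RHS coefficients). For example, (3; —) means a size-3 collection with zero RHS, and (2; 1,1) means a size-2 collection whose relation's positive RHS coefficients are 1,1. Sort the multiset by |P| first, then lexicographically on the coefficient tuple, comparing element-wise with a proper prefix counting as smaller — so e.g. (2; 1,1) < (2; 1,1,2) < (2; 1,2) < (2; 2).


The 7 primitive collections of Σ (r=9, n=5):

  • {5,9}:  v_{5} + v_{9} = v_{1} ; sig = (2; 1)
  • {6,8}:  v_{6} + v_{8} = v_{1} + v_{4} ; sig = (2; 1,1)
  • {6,9}:  v_{6} + v_{9} = v_{1} + v_{3} + v_{4} + v_{7} ; sig = (2; 1,1,1,1)
  • {1,2,4}:  v_{1} + v_{2} + v_{4} = 0 ; sig = (3; —)
  • {3,7,8}:  v_{3} + v_{7} + v_{8} = v_{9} ; sig = (3; 1)
  • {1,2,6}:  v_{1} + v_{2} + v_{6} = v_{3} + v_{5} + v_{7} ; sig = (3; 1,1,1)
  • {3,4,5,7}:  v_{3} + v_{4} + v_{5} + v_{7} = v_{6} ; sig = (4; 1)

Signatures (|P|; sorted positive RHS coefficients), sorted:
[(2; 1), (2; 1,1), (2; 1,1,1,1), (3; —), (3; 1), (3; 1,1,1), (4; 1)]


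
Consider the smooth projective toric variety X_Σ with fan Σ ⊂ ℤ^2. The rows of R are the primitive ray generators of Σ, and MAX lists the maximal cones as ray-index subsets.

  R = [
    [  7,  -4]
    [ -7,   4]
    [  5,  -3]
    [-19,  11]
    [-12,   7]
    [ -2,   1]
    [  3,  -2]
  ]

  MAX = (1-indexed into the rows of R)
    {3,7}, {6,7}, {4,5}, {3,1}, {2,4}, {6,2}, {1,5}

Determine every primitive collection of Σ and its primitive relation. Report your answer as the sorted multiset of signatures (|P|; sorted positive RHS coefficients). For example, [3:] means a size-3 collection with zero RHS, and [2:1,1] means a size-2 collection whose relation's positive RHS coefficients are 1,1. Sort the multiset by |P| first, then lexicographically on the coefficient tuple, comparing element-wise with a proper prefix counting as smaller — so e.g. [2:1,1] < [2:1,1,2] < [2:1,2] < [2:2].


14 collections generate NE(X_Σ); each relation:

  P = {1,2}:  v_{1} + v_{2} = 0  ⟹  sig = [2:]
  P = {1,4}:  v_{1} + v_{4} = v_{5}  ⟹  sig = [2:1]
  P = {1,6}:  v_{1} + v_{6} = v_{3}  ⟹  sig = [2:1]
  P = {2,3}:  v_{2} + v_{3} = v_{6}  ⟹  sig = [2:1]
  P = {2,5}:  v_{2} + v_{5} = v_{4}  ⟹  sig = [2:1]
  P = {3,5}:  v_{3} + v_{5} = v_{2}  ⟹  sig = [2:1]
  P = {3,6}:  v_{3} + v_{6} = v_{7}  ⟹  sig = [2:1]
  P = {5,7}:  v_{5} + v_{7} = v_{2} + v_{6}  ⟹  sig = [2:1,1]
  P = {4,7}:  v_{4} + v_{7} = 2·v_{2} + v_{6}  ⟹  sig = [2:1,2]
  P = {1,7}:  v_{1} + v_{7} = 2·v_{3}  ⟹  sig = [2:2]
  P = {2,7}:  v_{2} + v_{7} = 2·v_{6}  ⟹  sig = [2:2]
  P = {3,4}:  v_{3} + v_{4} = 2·v_{2}  ⟹  sig = [2:2]
  P = {5,6}:  v_{5} + v_{6} = 2·v_{2}  ⟹  sig = [2:2]
  P = {4,6}:  v_{4} + v_{6} = 3·v_{2}  ⟹  sig = [2:3]

Sorted signature multiset PRS(X):
[[2:], [2:1], [2:1], [2:1], [2:1], [2:1], [2:1], [2:1,1], [2:1,2], [2:2], [2:2], [2:2], [2:2], [2:3]]


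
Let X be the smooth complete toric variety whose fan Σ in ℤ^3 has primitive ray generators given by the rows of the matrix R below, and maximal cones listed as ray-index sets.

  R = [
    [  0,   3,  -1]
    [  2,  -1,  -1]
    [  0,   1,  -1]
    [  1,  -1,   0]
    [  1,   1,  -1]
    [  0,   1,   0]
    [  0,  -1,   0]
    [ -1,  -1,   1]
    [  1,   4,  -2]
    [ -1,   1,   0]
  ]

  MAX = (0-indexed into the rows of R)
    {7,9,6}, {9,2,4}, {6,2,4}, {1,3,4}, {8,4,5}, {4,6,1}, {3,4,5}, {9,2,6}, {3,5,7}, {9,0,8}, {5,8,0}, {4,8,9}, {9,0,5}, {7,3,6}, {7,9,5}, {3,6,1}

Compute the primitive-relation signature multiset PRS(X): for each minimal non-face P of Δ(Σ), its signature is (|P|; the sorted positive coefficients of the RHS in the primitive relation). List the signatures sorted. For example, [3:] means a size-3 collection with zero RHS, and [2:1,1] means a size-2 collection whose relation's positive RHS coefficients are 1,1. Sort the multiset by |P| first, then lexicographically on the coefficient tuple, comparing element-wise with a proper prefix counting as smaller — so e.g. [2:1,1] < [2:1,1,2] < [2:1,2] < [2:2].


The 25 primitive collections of Σ (r=10, n=3):

  P={3,9}:  v_{3} + v_{9} = 0 ; sig = [2:]
  P={4,7}:  v_{4} + v_{7} = 0 ; sig = [2:]
  P={5,6}:  v_{5} + v_{6} = 0 ; sig = [2:]
  P={0,4}:  v_{0} + v_{4} = v_{8} ; sig = [2:1]
  P={7,8}:  v_{7} + v_{8} = v_{0} ; sig = [2:1]
  P={0,3}:  v_{0} + v_{3} = v_{4} + v_{5} ; sig = [2:1,1]
  P={0,6}:  v_{0} + v_{6} = v_{4} + v_{9} ; sig = [2:1,1]
  P={0,7}:  v_{0} + v_{7} = v_{5} + v_{9} ; sig = [2:1,1]
  P={1,5}:  v_{1} + v_{5} = v_{3} + v_{4} ; sig = [2:1,1]
  P={1,7}:  v_{1} + v_{7} = v_{3} + v_{6} ; sig = [2:1,1]
  P={1,9}:  v_{1} + v_{9} = v_{4} + v_{6} ; sig = [2:1,1]
  P={2,3}:  v_{2} + v_{3} = v_{4} + v_{6} ; sig = [2:1,1]
  P={2,5}:  v_{2} + v_{5} = v_{4} + v_{9} ; sig = [2:1,1]
  P={2,7}:  v_{2} + v_{7} = v_{6} + v_{9} ; sig = [2:1,1]
  P={3,8}:  v_{3} + v_{8} = 2·v_{4} + v_{5} ; sig = [2:1,2]
  P={6,8}:  v_{6} + v_{8} = 2·v_{4} + v_{9} ; sig = [2:1,2]
  P={0,1}:  v_{0} + v_{1} = 2·v_{4} ; sig = [2:2]
  P={0,2}:  v_{0} + v_{2} = 2·v_{4} + 2·v_{9} ; sig = [2:2,2]
  P={1,2}:  v_{1} + v_{2} = 2·v_{4} + 2·v_{6} ; sig = [2:2,2]
  P={2,8}:  v_{2} + v_{8} = 3·v_{4} + 2·v_{9} ; sig = [2:2,3]
  P={1,8}:  v_{1} + v_{8} = 3·v_{4} ; sig = [2:3]
  P={3,4,6}:  v_{3} + v_{4} + v_{6} = v_{1} ; sig = [3:1]
  P={4,5,9}:  v_{4} + v_{5} + v_{9} = v_{0} ; sig = [3:1]
  P={4,6,9}:  v_{4} + v_{6} + v_{9} = v_{2} ; sig = [3:1]
  P={5,8,9}:  v_{5} + v_{8} + v_{9} = 2·v_{0} ; sig = [3:2]

so the primitive-relation signature multiset is
    |P|=2: 21 collections, coeffs (), (), (), (1), (1), (1,1), (1,1), (1,1), (1,1), (1,1), (1,1), (1,1), (1,1), (1,1), (1,2), (1,2), (2), (2,2), (2,2), (2,3), (3)
    |P|=3: 4 collections, coeffs (1), (1), (1), (2)


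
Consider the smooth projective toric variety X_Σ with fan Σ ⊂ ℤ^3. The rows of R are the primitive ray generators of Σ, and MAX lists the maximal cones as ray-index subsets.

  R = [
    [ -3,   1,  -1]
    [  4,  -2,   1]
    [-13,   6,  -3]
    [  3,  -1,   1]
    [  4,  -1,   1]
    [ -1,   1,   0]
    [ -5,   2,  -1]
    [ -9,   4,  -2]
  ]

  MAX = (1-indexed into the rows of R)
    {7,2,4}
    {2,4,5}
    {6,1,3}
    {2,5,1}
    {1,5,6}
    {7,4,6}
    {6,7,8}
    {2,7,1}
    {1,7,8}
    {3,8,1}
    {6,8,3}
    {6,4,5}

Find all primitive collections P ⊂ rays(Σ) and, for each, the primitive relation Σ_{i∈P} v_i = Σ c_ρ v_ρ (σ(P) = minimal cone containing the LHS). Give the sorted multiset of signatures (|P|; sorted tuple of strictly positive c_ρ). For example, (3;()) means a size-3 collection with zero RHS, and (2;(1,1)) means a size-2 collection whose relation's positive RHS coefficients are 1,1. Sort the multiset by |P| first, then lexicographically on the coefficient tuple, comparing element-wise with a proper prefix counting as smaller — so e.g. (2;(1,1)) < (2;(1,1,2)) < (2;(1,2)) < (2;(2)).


The 12 primitive collections of Σ (r=8, n=3):

  {1,4}:  v_{1} + v_{4} = 0  ⇒ sig = (2;())
  {2,3}:  v_{2} + v_{3} = v_{8}  ⇒ sig = (2;(1))
  {2,6}:  v_{2} + v_{6} = v_{4}  ⇒ sig = (2;(1))
  {2,8}:  v_{2} + v_{8} = v_{7}  ⇒ sig = (2;(1))
  {5,7}:  v_{5} + v_{7} = v_{6}  ⇒ sig = (2;(1))
  {3,4}:  v_{3} + v_{4} = v_{6} + v_{8}  ⇒ sig = (2;(1,1))
  {4,8}:  v_{4} + v_{8} = v_{6} + v_{7}  ⇒ sig = (2;(1,1))
  {5,8}:  v_{5} + v_{8} = v_{1} + 2·v_{6}  ⇒ sig = (2;(1,2))
  {3,7}:  v_{3} + v_{7} = 2·v_{8}  ⇒ sig = (2;(2))
  {3,5}:  v_{3} + v_{5} = 2·v_{1} + 3·v_{6}  ⇒ sig = (2;(2,3))
  {1,6,7}:  v_{1} + v_{6} + v_{7} = v_{8}  ⇒ sig = (3;(1))
  {1,6,8}:  v_{1} + v_{6} + v_{8} = v_{3}  ⇒ sig = (3;(1))

so the primitive-relation signature multiset is
[(2;()), (2;(1)), (2;(1)), (2;(1)), (2;(1)), (2;(1,1)), (2;(1,1)), (2;(1,2)), (2;(2)), (2;(2,3)), (3;(1)), (3;(1))]


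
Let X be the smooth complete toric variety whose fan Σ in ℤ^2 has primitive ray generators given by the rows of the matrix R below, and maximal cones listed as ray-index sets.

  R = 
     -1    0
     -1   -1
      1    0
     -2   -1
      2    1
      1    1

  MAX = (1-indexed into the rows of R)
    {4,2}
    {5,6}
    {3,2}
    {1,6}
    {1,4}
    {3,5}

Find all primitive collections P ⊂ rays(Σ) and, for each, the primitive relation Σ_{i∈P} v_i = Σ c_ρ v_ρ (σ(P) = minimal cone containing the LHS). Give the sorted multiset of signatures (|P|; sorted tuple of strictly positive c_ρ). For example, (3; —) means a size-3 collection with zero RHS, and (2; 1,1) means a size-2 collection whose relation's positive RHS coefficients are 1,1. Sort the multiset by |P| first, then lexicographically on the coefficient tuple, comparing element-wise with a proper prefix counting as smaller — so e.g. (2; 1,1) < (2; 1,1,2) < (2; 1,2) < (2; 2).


|primitive collections| = 9. Relations:

  • {1,3}:  v_{1} + v_{3} = 0  ⟹  sig = (2; —)
  • {2,6}:  v_{2} + v_{6} = 0  ⟹  sig = (2; —)
  • {4,5}:  v_{4} + v_{5} = 0  ⟹  sig = (2; —)
  • {1,2}:  v_{1} + v_{2} = v_{4}  ⟹  sig = (2; 1)
  • {1,5}:  v_{1} + v_{5} = v_{6}  ⟹  sig = (2; 1)
  • {2,5}:  v_{2} + v_{5} = v_{3}  ⟹  sig = (2; 1)
  • {3,4}:  v_{3} + v_{4} = v_{2}  ⟹  sig = (2; 1)
  • {3,6}:  v_{3} + v_{6} = v_{5}  ⟹  sig = (2; 1)
  • {4,6}:  v_{4} + v_{6} = v_{1}  ⟹  sig = (2; 1)

Hence PRS(X_Σ) =
    |P|=2: 9 collections, coeffs (), (), (), (1), (1), (1), (1), (1), (1)


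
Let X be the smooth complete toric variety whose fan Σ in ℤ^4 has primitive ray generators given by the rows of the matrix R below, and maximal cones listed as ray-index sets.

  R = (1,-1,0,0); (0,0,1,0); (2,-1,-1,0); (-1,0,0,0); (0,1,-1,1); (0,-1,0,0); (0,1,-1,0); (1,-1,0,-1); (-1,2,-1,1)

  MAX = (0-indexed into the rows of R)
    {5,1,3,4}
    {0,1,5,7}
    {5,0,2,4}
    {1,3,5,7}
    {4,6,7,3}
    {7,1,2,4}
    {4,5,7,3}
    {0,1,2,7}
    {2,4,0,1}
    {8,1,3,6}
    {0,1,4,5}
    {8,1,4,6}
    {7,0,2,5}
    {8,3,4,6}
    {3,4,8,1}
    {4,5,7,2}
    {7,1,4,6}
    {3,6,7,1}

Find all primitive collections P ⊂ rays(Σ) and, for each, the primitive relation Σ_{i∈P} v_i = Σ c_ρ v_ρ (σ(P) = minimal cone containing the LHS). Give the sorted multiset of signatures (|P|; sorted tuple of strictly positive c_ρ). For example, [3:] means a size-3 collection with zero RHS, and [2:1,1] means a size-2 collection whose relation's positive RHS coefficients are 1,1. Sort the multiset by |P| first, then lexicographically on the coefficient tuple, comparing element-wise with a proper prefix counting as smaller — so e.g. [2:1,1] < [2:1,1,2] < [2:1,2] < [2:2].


Minimal non-faces — 14 found among 9 rays, 18 max cones:

  P = {0,3}:  v_{0} + v_{3} = v_{5} — sig = [2:1]
  P = {0,8}:  v_{0} + v_{8} = v_{4} — sig = [2:1]
  P = {7,8}:  v_{7} + v_{8} = v_{6} — sig = [2:1]
  P = {0,6}:  v_{0} + v_{6} = v_{4} + v_{7} — sig = [2:1,1]
  P = {5,8}:  v_{5} + v_{8} = v_{3} + v_{4} — sig = [2:1,1]
  P = {2,3}:  v_{2} + v_{3} = v_{4} + v_{5} + v_{7} — sig = [2:1,1,1]
  P = {5,6}:  v_{5} + v_{6} = v_{3} + v_{4} + v_{7} — sig = [2:1,1,1]
  P = {2,8}:  v_{2} + v_{8} = 2·v_{4} + v_{7} — sig = [2:1,2]
  P = {2,6}:  v_{2} + v_{6} = 2·v_{4} + 2·v_{7} — sig = [2:2,2]
  P = {0,4,7}:  v_{0} + v_{4} + v_{7} = v_{2} — sig = [3:1]
  P = {1,2,5}:  v_{1} + v_{2} + v_{5} = 2·v_{0} — sig = [3:2]
  P = {1,3,4,7}:  v_{1} + v_{3} + v_{4} + v_{7} = 0 — sig = [4:]
  P = {1,3,4,6}:  v_{1} + v_{3} + v_{4} + v_{6} = v_{8} — sig = [4:1]
  P = {1,4,5,7}:  v_{1} + v_{4} + v_{5} + v_{7} = v_{0} — sig = [4:1]

Signatures (|P|; sorted positive RHS coefficients), sorted:
    [2:1]
    [2:1]
    [2:1]
    [2:1,1]
    [2:1,1]
    [2:1,1,1]
    [2:1,1,1]
    [2:1,2]
    [2:2,2]
    [3:1]
    [3:2]
    [4:]
    [4:1]
    [4:1]


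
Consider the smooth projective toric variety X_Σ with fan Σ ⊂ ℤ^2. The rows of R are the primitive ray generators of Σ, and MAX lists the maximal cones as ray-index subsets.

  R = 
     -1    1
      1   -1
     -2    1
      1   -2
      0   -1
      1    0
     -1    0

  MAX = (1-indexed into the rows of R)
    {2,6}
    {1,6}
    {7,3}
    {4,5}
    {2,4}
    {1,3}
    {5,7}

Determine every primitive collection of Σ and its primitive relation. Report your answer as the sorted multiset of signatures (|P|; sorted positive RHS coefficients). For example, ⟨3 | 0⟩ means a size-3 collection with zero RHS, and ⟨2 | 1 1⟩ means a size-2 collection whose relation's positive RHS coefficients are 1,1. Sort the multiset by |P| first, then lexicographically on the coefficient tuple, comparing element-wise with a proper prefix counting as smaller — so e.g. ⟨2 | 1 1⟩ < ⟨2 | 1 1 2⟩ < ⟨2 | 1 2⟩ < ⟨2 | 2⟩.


Minimal non-faces — 14 found among 7 rays, 7 max cones:

  P={1,2}:  v_{1} + v_{2} = 0  →  sig = ⟨2 | 0⟩
  P={6,7}:  v_{6} + v_{7} = 0  →  sig = ⟨2 | 0⟩
  P={1,4}:  v_{1} + v_{4} = v_{5}  →  sig = ⟨2 | 1⟩
  P={1,5}:  v_{1} + v_{5} = v_{7}  →  sig = ⟨2 | 1⟩
  P={1,7}:  v_{1} + v_{7} = v_{3}  →  sig = ⟨2 | 1⟩
  P={2,3}:  v_{2} + v_{3} = v_{7}  →  sig = ⟨2 | 1⟩
  P={2,5}:  v_{2} + v_{5} = v_{4}  →  sig = ⟨2 | 1⟩
  P={2,7}:  v_{2} + v_{7} = v_{5}  →  sig = ⟨2 | 1⟩
  P={3,6}:  v_{3} + v_{6} = v_{1}  →  sig = ⟨2 | 1⟩
  P={5,6}:  v_{5} + v_{6} = v_{2}  →  sig = ⟨2 | 1⟩
  P={3,4}:  v_{3} + v_{4} = v_{5} + v_{7}  →  sig = ⟨2 | 1 1⟩
  P={3,5}:  v_{3} + v_{5} = 2·v_{7}  →  sig = ⟨2 | 2⟩
  P={4,6}:  v_{4} + v_{6} = 2·v_{2}  →  sig = ⟨2 | 2⟩
  P={4,7}:  v_{4} + v_{7} = 2·v_{5}  →  sig = ⟨2 | 2⟩

Sorted signature multiset PRS(X):
{ ⟨2 | 0⟩ ×2,  ⟨2 | 1⟩ ×8,  ⟨2 | 1 1⟩,  ⟨2 | 2⟩ ×3 }


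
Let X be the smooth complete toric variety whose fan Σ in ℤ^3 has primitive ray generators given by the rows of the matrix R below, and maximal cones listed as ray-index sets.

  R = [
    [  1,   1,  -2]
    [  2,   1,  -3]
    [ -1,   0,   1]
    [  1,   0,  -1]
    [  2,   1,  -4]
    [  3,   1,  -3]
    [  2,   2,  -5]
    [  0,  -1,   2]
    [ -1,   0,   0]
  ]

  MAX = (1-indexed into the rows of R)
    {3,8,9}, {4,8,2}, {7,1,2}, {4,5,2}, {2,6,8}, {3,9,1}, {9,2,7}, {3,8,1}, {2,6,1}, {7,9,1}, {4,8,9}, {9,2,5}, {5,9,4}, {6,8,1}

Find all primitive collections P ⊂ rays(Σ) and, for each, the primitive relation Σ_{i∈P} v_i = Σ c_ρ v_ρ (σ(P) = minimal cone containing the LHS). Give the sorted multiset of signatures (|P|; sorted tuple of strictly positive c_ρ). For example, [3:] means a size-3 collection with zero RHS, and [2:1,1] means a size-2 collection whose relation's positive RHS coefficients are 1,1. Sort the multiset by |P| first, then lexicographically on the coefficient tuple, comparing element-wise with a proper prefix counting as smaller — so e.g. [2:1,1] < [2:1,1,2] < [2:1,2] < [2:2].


20 minimal non-faces of Δ(Σ) (on 9 rays):

  P = {3,4}:  v_{3} + v_{4} = 0  →  sig = [2:]
  P = {1,4}:  v_{1} + v_{4} = v_{2}  →  sig = [2:1]
  P = {2,3}:  v_{2} + v_{3} = v_{1}  →  sig = [2:1]
  P = {6,9}:  v_{6} + v_{9} = v_{2}  →  sig = [2:1]
  P = {7,8}:  v_{7} + v_{8} = v_{2}  →  sig = [2:1]
  P = {3,5}:  v_{3} + v_{5} = v_{2} + v_{9}  →  sig = [2:1,1]
  P = {1,5}:  v_{1} + v_{5} = 2·v_{2} + v_{9}  →  sig = [2:1,2]
  P = {3,6}:  v_{3} + v_{6} = 2·v_{1} + v_{8}  →  sig = [2:1,2]
  P = {3,7}:  v_{3} + v_{7} = 2·v_{1} + v_{9}  →  sig = [2:1,2]
  P = {4,6}:  v_{4} + v_{6} = 2·v_{2} + v_{8}  →  sig = [2:1,2]
  P = {4,7}:  v_{4} + v_{7} = 2·v_{2} + v_{9}  →  sig = [2:1,2]
  P = {5,6}:  v_{5} + v_{6} = 2·v_{2} + v_{4}  →  sig = [2:1,2]
  P = {6,7}:  v_{6} + v_{7} = v_{1} + 2·v_{2}  →  sig = [2:1,2]
  P = {5,8}:  v_{5} + v_{8} = 2·v_{4}  →  sig = [2:2]
  P = {5,7}:  v_{5} + v_{7} = 3·v_{2} + 2·v_{9}  →  sig = [2:2,3]
  P = {1,8,9}:  v_{1} + v_{8} + v_{9} = 0  →  sig = [3:]
  P = {1,2,8}:  v_{1} + v_{2} + v_{8} = v_{6}  →  sig = [3:1]
  P = {1,2,9}:  v_{1} + v_{2} + v_{9} = v_{7}  →  sig = [3:1]
  P = {2,4,9}:  v_{2} + v_{4} + v_{9} = v_{5}  →  sig = [3:1]
  P = {2,8,9}:  v_{2} + v_{8} + v_{9} = v_{4}  →  sig = [3:1]

so the primitive-relation signature multiset is
{ [2:],  [2:1] ×4,  [2:1,1],  [2:1,2] ×7,  [2:2],  [2:2,3],  [3:],  [3:1] ×4 }


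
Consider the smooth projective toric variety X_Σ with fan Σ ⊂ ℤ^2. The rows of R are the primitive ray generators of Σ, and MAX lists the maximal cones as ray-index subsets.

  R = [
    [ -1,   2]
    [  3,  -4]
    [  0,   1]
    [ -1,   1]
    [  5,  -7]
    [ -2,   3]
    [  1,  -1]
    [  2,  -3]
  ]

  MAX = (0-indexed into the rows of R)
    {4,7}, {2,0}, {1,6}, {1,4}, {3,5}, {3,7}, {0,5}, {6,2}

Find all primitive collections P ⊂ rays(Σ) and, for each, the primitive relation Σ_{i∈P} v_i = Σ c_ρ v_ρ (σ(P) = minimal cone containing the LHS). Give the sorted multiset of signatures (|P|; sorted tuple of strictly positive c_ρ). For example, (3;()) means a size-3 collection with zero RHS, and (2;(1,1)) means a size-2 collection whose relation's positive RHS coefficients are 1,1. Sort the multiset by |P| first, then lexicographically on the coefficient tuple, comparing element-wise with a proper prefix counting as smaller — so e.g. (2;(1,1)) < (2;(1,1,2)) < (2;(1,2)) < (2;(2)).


Primitive collections (20):

  P={3,6}:  v_{3} + v_{6} = 0  so sig = (2;())
  P={5,7}:  v_{5} + v_{7} = 0  so sig = (2;())
  P={0,3}:  v_{0} + v_{3} = v_{5}  so sig = (2;(1))
  P={0,6}:  v_{0} + v_{6} = v_{2}  so sig = (2;(1))
  P={0,7}:  v_{0} + v_{7} = v_{6}  so sig = (2;(1))
  P={1,3}:  v_{1} + v_{3} = v_{7}  so sig = (2;(1))
  P={1,5}:  v_{1} + v_{5} = v_{6}  so sig = (2;(1))
  P={1,7}:  v_{1} + v_{7} = v_{4}  so sig = (2;(1))
  P={2,3}:  v_{2} + v_{3} = v_{0}  so sig = (2;(1))
  P={4,5}:  v_{4} + v_{5} = v_{1}  so sig = (2;(1))
  P={5,6}:  v_{5} + v_{6} = v_{0}  so sig = (2;(1))
  P={6,7}:  v_{6} + v_{7} = v_{1}  so sig = (2;(1))
  P={0,4}:  v_{0} + v_{4} = v_{1} + v_{6}  so sig = (2;(1,1))
  P={2,4}:  v_{2} + v_{4} = v_{1} + 2·v_{6}  so sig = (2;(1,2))
  P={0,1}:  v_{0} + v_{1} = 2·v_{6}  so sig = (2;(2))
  P={2,5}:  v_{2} + v_{5} = 2·v_{0}  so sig = (2;(2))
  P={2,7}:  v_{2} + v_{7} = 2·v_{6}  so sig = (2;(2))
  P={3,4}:  v_{3} + v_{4} = 2·v_{7}  so sig = (2;(2))
  P={4,6}:  v_{4} + v_{6} = 2·v_{1}  so sig = (2;(2))
  P={1,2}:  v_{1} + v_{2} = 3·v_{6}  so sig = (2;(3))

Sorted signature multiset PRS(X):
    |P|=2: 20 collections, coeffs (), (), (1), (1), (1), (1), (1), (1), (1), (1), (1), (1), (1,1), (1,2), (2), (2), (2), (2), (2), (3)


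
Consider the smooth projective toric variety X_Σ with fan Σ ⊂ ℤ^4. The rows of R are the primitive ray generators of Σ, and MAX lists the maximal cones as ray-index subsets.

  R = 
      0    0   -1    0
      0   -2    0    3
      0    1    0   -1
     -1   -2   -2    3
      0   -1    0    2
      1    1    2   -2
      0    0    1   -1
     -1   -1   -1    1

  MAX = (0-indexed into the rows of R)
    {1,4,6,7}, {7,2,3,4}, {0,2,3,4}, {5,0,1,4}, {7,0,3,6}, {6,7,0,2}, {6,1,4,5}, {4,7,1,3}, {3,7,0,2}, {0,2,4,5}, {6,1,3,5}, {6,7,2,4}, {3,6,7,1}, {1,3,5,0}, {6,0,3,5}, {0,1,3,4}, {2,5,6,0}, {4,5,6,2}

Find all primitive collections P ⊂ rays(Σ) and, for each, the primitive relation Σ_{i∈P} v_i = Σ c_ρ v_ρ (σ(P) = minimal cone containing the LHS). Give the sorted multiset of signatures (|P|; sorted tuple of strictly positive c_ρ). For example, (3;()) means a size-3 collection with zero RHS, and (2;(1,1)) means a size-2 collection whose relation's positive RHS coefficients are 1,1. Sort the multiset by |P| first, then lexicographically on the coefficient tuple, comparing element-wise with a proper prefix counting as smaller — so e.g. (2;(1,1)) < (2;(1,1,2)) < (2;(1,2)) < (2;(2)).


Σ has 10 primitive collections:

  {1,2}:  v_{1} + v_{2} = v_{4}  ⇒ sig = (2;(1))
  {5,7}:  v_{5} + v_{7} = v_{6}  ⇒ sig = (2;(1))
  {2,3,5}:  v_{2} + v_{3} + v_{5} = 0  ⇒ sig = (3;())
  {0,4,7}:  v_{0} + v_{4} + v_{7} = v_{3}  ⇒ sig = (3;(1))
  {2,3,6}:  v_{2} + v_{3} + v_{6} = v_{7}  ⇒ sig = (3;(1))
  {3,4,5}:  v_{3} + v_{4} + v_{5} = v_{1}  ⇒ sig = (3;(1))
  {0,4,6}:  v_{0} + v_{4} + v_{6} = v_{3} + v_{5}  ⇒ sig = (3;(1,1))
  {3,4,6}:  v_{3} + v_{4} + v_{6} = v_{1} + v_{7}  ⇒ sig = (3;(1,1))
  {0,1,7}:  v_{0} + v_{1} + v_{7} = 2·v_{3} + v_{5}  ⇒ sig = (3;(1,2))
  {0,1,6}:  v_{0} + v_{1} + v_{6} = 2·v_{3} + 2·v_{5}  ⇒ sig = (3;(2,2))

Signatures (|P|; sorted positive RHS coefficients), sorted:
    |P|=2: 2 collections, coeffs (1), (1)
    |P|=3: 8 collections, coeffs (), (1), (1), (1), (1,1), (1,1), (1,2), (2,2)


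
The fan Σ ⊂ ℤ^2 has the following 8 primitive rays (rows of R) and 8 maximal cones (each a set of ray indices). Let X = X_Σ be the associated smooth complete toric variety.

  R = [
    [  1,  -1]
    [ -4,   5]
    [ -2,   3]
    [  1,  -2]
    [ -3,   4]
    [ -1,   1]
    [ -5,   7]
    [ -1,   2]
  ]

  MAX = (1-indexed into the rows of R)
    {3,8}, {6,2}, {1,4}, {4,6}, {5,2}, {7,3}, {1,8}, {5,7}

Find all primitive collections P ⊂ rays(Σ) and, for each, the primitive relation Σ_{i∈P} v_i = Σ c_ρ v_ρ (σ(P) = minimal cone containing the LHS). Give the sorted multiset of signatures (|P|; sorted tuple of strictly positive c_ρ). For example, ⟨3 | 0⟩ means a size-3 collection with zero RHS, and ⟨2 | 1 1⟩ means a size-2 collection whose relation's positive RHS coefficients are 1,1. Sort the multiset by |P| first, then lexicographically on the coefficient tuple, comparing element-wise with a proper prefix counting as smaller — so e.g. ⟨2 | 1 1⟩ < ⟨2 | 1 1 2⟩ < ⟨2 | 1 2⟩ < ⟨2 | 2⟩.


Primitive collections (20):

  • {1,6}:  v_{1} + v_{6} = 0 — sig = ⟨2 | 0⟩
  • {4,8}:  v_{4} + v_{8} = 0 — sig = ⟨2 | 0⟩
  • {1,2}:  v_{1} + v_{2} = v_{5} — sig = ⟨2 | 1⟩
  • {1,3}:  v_{1} + v_{3} = v_{8} — sig = ⟨2 | 1⟩
  • {1,5}:  v_{1} + v_{5} = v_{3} — sig = ⟨2 | 1⟩
  • {2,8}:  v_{2} + v_{8} = v_{7} — sig = ⟨2 | 1⟩
  • {3,4}:  v_{3} + v_{4} = v_{6} — sig = ⟨2 | 1⟩
  • {3,5}:  v_{3} + v_{5} = v_{7} — sig = ⟨2 | 1⟩
  • {3,6}:  v_{3} + v_{6} = v_{5} — sig = ⟨2 | 1⟩
  • {4,7}:  v_{4} + v_{7} = v_{2} — sig = ⟨2 | 1⟩
  • {5,6}:  v_{5} + v_{6} = v_{2} — sig = ⟨2 | 1⟩
  • {6,8}:  v_{6} + v_{8} = v_{3} — sig = ⟨2 | 1⟩
  • {1,7}:  v_{1} + v_{7} = 2·v_{3} — sig = ⟨2 | 2⟩
  • {2,3}:  v_{2} + v_{3} = 2·v_{5} — sig = ⟨2 | 2⟩
  • {4,5}:  v_{4} + v_{5} = 2·v_{6} — sig = ⟨2 | 2⟩
  • {5,8}:  v_{5} + v_{8} = 2·v_{3} — sig = ⟨2 | 2⟩
  • {6,7}:  v_{6} + v_{7} = 2·v_{5} — sig = ⟨2 | 2⟩
  • {2,4}:  v_{2} + v_{4} = 3·v_{6} — sig = ⟨2 | 3⟩
  • {2,7}:  v_{2} + v_{7} = 3·v_{5} — sig = ⟨2 | 3⟩
  • {7,8}:  v_{7} + v_{8} = 3·v_{3} — sig = ⟨2 | 3⟩

Hence PRS(X_Σ) =
    |P|=2: 20 collections, coeffs (), (), (1), (1), (1), (1), (1), (1), (1), (1), (1), (1), (2), (2), (2), (2), (2), (3), (3), (3)


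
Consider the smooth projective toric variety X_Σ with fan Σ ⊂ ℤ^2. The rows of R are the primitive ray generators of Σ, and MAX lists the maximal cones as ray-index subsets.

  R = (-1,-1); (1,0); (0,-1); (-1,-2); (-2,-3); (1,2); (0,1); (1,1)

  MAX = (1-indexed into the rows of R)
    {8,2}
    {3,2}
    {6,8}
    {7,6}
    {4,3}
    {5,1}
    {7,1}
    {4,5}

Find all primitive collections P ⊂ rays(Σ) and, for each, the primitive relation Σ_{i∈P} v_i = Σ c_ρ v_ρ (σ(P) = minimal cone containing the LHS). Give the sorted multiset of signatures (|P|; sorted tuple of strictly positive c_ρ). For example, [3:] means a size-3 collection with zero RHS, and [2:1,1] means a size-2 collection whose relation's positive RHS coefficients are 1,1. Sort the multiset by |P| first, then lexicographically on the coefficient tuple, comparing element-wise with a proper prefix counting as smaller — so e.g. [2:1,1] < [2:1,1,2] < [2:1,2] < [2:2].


20 collections generate NE(X_Σ); each relation:

  • {1,8}:  v_{1} + v_{8} = 0 — sig = [2:]
  • {3,7}:  v_{3} + v_{7} = 0 — sig = [2:]
  • {4,6}:  v_{4} + v_{6} = 0 — sig = [2:]
  • {1,2}:  v_{1} + v_{2} = v_{3} — sig = [2:1]
  • {1,3}:  v_{1} + v_{3} = v_{4} — sig = [2:1]
  • {1,4}:  v_{1} + v_{4} = v_{5} — sig = [2:1]
  • {1,6}:  v_{1} + v_{6} = v_{7} — sig = [2:1]
  • {2,7}:  v_{2} + v_{7} = v_{8} — sig = [2:1]
  • {3,6}:  v_{3} + v_{6} = v_{8} — sig = [2:1]
  • {3,8}:  v_{3} + v_{8} = v_{2} — sig = [2:1]
  • {4,7}:  v_{4} + v_{7} = v_{1} — sig = [2:1]
  • {4,8}:  v_{4} + v_{8} = v_{3} — sig = [2:1]
  • {5,6}:  v_{5} + v_{6} = v_{1} — sig = [2:1]
  • {5,8}:  v_{5} + v_{8} = v_{4} — sig = [2:1]
  • {7,8}:  v_{7} + v_{8} = v_{6} — sig = [2:1]
  • {2,5}:  v_{2} + v_{5} = v_{3} + v_{4} — sig = [2:1,1]
  • {2,4}:  v_{2} + v_{4} = 2·v_{3} — sig = [2:2]
  • {2,6}:  v_{2} + v_{6} = 2·v_{8} — sig = [2:2]
  • {3,5}:  v_{3} + v_{5} = 2·v_{4} — sig = [2:2]
  • {5,7}:  v_{5} + v_{7} = 2·v_{1} — sig = [2:2]

Hence PRS(X_Σ) =
[[2:], [2:], [2:], [2:1], [2:1], [2:1], [2:1], [2:1], [2:1], [2:1], [2:1], [2:1], [2:1], [2:1], [2:1], [2:1,1], [2:2], [2:2], [2:2], [2:2]]


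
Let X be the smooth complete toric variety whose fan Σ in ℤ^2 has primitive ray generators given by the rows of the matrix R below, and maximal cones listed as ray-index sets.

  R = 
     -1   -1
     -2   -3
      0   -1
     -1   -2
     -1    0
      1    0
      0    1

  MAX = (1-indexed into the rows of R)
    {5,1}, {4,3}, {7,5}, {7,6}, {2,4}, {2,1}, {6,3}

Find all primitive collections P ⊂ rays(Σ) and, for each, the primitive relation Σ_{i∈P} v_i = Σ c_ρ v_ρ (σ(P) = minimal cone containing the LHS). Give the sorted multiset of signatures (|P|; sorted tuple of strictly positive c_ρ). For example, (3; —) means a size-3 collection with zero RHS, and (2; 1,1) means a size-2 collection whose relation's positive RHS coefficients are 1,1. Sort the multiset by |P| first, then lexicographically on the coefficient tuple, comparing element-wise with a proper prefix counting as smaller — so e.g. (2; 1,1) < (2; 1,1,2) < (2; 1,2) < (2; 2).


Minimal non-faces — 14 found among 7 rays, 7 max cones:

  P={3,7}:  v_{3} + v_{7} = 0  ⇒ sig = (2; —)
  P={5,6}:  v_{5} + v_{6} = 0  ⇒ sig = (2; —)
  P={1,3}:  v_{1} + v_{3} = v_{4}  ⇒ sig = (2; 1)
  P={1,4}:  v_{1} + v_{4} = v_{2}  ⇒ sig = (2; 1)
  P={1,6}:  v_{1} + v_{6} = v_{3}  ⇒ sig = (2; 1)
  P={1,7}:  v_{1} + v_{7} = v_{5}  ⇒ sig = (2; 1)
  P={3,5}:  v_{3} + v_{5} = v_{1}  ⇒ sig = (2; 1)
  P={4,7}:  v_{4} + v_{7} = v_{1}  ⇒ sig = (2; 1)
  P={2,6}:  v_{2} + v_{6} = v_{3} + v_{4}  ⇒ sig = (2; 1,1)
  P={2,3}:  v_{2} + v_{3} = 2·v_{4}  ⇒ sig = (2; 2)
  P={2,7}:  v_{2} + v_{7} = 2·v_{1}  ⇒ sig = (2; 2)
  P={4,5}:  v_{4} + v_{5} = 2·v_{1}  ⇒ sig = (2; 2)
  P={4,6}:  v_{4} + v_{6} = 2·v_{3}  ⇒ sig = (2; 2)
  P={2,5}:  v_{2} + v_{5} = 3·v_{1}  ⇒ sig = (2; 3)

Signatures (|P|; sorted positive RHS coefficients), sorted:
{ (2; —) ×2,  (2; 1) ×6,  (2; 1,1),  (2; 2) ×4,  (2; 3) }


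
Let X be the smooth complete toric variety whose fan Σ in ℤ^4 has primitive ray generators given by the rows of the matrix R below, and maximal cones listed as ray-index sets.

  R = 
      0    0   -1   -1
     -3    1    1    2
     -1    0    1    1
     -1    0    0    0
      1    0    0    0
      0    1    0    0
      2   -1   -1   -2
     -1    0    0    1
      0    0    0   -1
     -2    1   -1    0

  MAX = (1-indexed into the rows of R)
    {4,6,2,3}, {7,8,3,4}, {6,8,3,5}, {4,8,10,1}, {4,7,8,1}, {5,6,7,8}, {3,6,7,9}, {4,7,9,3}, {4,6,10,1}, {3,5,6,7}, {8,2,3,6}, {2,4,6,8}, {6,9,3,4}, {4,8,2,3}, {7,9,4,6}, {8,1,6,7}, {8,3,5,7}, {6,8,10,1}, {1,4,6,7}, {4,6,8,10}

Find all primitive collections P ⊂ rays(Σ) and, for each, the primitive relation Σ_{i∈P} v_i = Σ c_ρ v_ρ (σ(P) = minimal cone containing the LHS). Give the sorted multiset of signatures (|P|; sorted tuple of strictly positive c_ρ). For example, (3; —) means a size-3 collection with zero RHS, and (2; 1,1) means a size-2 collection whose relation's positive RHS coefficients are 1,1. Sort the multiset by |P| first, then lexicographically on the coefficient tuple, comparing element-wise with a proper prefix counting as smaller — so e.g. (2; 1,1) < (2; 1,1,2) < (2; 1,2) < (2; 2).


Minimal non-faces — 20 found among 10 rays, 20 max cones:

  • {4,5}:  v_{4} + v_{5} = 0  so sig = (2; —)
  • {1,3}:  v_{1} + v_{3} = v_{4}  so sig = (2; 1)
  • {2,7}:  v_{2} + v_{7} = v_{4}  so sig = (2; 1)
  • {8,9}:  v_{8} + v_{9} = v_{4}  so sig = (2; 1)
  • {1,5}:  v_{1} + v_{5} = v_{6} + v_{7} + v_{8}  so sig = (2; 1,1,1)
  • {2,5}:  v_{2} + v_{5} = v_{3} + v_{6} + v_{8}  so sig = (2; 1,1,1)
  • {5,9}:  v_{5} + v_{9} = v_{3} + v_{6} + v_{7}  so sig = (2; 1,1,1)
  • {5,10}:  v_{5} + v_{10} = v_{1} + v_{6} + v_{8}  so sig = (2; 1,1,1)
  • {1,2}:  v_{1} + v_{2} = 2·v_{4} + v_{6} + v_{8}  so sig = (2; 1,1,2)
  • {1,9}:  v_{1} + v_{9} = 2·v_{4} + v_{6} + v_{7}  so sig = (2; 1,1,2)
  • {2,9}:  v_{2} + v_{9} = v_{3} + 2·v_{4} + v_{6}  so sig = (2; 1,1,2)
  • {3,10}:  v_{3} + v_{10} = 2·v_{4} + v_{6} + v_{8}  so sig = (2; 1,1,2)
  • {9,10}:  v_{9} + v_{10} = v_{1} + 2·v_{4} + v_{6}  so sig = (2; 1,1,2)
  • {7,10}:  v_{7} + v_{10} = 2·v_{1}  so sig = (2; 2)
  • {2,10}:  v_{2} + v_{10} = 3·v_{4} + 2·v_{6} + 2·v_{8}  so sig = (2; 2,2,3)
  • {3,6,7,8}:  v_{3} + v_{6} + v_{7} + v_{8} = 0  so sig = (4; —)
  • {1,4,6,8}:  v_{1} + v_{4} + v_{6} + v_{8} = v_{10}  so sig = (4; 1)
  • {3,4,6,7}:  v_{3} + v_{4} + v_{6} + v_{7} = v_{9}  so sig = (4; 1)
  • {3,4,6,8}:  v_{3} + v_{4} + v_{6} + v_{8} = v_{2}  so sig = (4; 1)
  • {4,6,7,8}:  v_{4} + v_{6} + v_{7} + v_{8} = v_{1}  so sig = (4; 1)

Sorted signature multiset PRS(X):
    (2; —)
    (2; 1)
    (2; 1)
    (2; 1)
    (2; 1,1,1)
    (2; 1,1,1)
    (2; 1,1,1)
    (2; 1,1,1)
    (2; 1,1,2)
    (2; 1,1,2)
    (2; 1,1,2)
    (2; 1,1,2)
    (2; 1,1,2)
    (2; 2)
    (2; 2,2,3)
    (4; —)
    (4; 1)
    (4; 1)
    (4; 1)
    (4; 1)


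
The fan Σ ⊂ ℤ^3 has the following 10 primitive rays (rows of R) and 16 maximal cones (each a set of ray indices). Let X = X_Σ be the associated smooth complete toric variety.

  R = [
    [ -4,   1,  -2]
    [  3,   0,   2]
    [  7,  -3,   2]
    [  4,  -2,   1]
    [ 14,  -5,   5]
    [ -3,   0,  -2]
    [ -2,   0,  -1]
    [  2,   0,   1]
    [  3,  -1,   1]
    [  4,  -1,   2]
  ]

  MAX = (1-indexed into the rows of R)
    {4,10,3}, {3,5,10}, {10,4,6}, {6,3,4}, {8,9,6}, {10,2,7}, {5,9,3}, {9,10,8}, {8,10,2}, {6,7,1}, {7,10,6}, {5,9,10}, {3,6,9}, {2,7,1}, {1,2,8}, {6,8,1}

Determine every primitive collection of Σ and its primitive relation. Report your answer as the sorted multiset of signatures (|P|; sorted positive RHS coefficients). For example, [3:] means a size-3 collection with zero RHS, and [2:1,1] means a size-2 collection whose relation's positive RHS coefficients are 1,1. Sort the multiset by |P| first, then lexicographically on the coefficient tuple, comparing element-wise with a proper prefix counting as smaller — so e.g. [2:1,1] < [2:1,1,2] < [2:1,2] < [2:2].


Δ(Σ) — 10 vertices, 25 min non-faces:

  P={1,10}:  v_{1} + v_{10} = 0  ⟹  sig = [2:]
  P={2,6}:  v_{2} + v_{6} = 0  ⟹  sig = [2:]
  P={7,8}:  v_{7} + v_{8} = 0  ⟹  sig = [2:]
  P={4,9}:  v_{4} + v_{9} = v_{3}  ⟹  sig = [2:1]
  P={1,4}:  v_{1} + v_{4} = v_{6} + v_{9}  ⟹  sig = [2:1,1]
  P={1,5}:  v_{1} + v_{5} = v_{3} + v_{9}  ⟹  sig = [2:1,1]
  P={1,9}:  v_{1} + v_{9} = v_{6} + v_{8}  ⟹  sig = [2:1,1]
  P={2,4}:  v_{2} + v_{4} = v_{9} + v_{10}  ⟹  sig = [2:1,1]
  P={2,9}:  v_{2} + v_{9} = v_{8} + v_{10}  ⟹  sig = [2:1,1]
  P={5,6}:  v_{5} + v_{6} = v_{3} + v_{4}  ⟹  sig = [2:1,1]
  P={7,9}:  v_{7} + v_{9} = v_{6} + v_{10}  ⟹  sig = [2:1,1]
  P={3,7}:  v_{3} + v_{7} = v_{4} + v_{6} + v_{10}  ⟹  sig = [2:1,1,1]
  P={1,3}:  v_{1} + v_{3} = v_{6} + 2·v_{9}  ⟹  sig = [2:1,2]
  P={2,3}:  v_{2} + v_{3} = 2·v_{9} + v_{10}  ⟹  sig = [2:1,2]
  P={4,5}:  v_{4} + v_{5} = 2·v_{3} + v_{10}  ⟹  sig = [2:1,2]
  P={5,7}:  v_{5} + v_{7} = 2·v_{4} + v_{10}  ⟹  sig = [2:1,2]
  P={5,8}:  v_{5} + v_{8} = 4·v_{9} + v_{10}  ⟹  sig = [2:1,4]
  P={4,8}:  v_{4} + v_{8} = 2·v_{9}  ⟹  sig = [2:2]
  P={4,7}:  v_{4} + v_{7} = 2·v_{6} + 2·v_{10}  ⟹  sig = [2:2,2]
  P={2,5}:  v_{2} + v_{5} = 3·v_{9} + 2·v_{10}  ⟹  sig = [2:2,3]
  P={3,8}:  v_{3} + v_{8} = 3·v_{9}  ⟹  sig = [2:3]
  P={3,9,10}:  v_{3} + v_{9} + v_{10} = v_{5}  ⟹  sig = [3:1]
  P={6,8,10}:  v_{6} + v_{8} + v_{10} = v_{9}  ⟹  sig = [3:1]
  P={6,9,10}:  v_{6} + v_{9} + v_{10} = v_{4}  ⟹  sig = [3:1]
  P={3,6,10}:  v_{3} + v_{6} + v_{10} = 2·v_{4}  ⟹  sig = [3:2]

Hence PRS(X_Σ) =
    [2:]
    [2:]
    [2:]
    [2:1]
    [2:1,1]
    [2:1,1]
    [2:1,1]
    [2:1,1]
    [2:1,1]
    [2:1,1]
    [2:1,1]
    [2:1,1,1]
    [2:1,2]
    [2:1,2]
    [2:1,2]
    [2:1,2]
    [2:1,4]
    [2:2]
    [2:2,2]
    [2:2,3]
    [2:3]
    [3:1]
    [3:1]
    [3:1]
    [3:2]


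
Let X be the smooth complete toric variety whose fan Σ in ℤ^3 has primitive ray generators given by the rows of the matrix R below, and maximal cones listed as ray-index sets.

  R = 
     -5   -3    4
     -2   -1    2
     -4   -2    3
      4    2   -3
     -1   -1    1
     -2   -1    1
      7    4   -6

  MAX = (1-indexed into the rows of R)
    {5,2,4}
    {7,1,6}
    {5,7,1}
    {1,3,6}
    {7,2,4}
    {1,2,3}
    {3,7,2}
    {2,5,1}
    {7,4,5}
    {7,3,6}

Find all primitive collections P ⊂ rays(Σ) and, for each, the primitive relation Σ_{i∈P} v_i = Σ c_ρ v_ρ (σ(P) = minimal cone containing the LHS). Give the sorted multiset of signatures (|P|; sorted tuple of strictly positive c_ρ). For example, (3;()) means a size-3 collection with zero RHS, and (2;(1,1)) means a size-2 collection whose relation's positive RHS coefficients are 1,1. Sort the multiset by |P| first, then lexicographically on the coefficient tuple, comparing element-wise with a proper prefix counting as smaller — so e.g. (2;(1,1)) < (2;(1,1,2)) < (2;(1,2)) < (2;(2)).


Δ(Σ) — 7 vertices, 9 min non-faces:

  P={3,4}:  v_{3} + v_{4} = 0  ⇒ sig = (2;())
  P={1,4}:  v_{1} + v_{4} = v_{5}  ⇒ sig = (2;(1))
  P={2,6}:  v_{2} + v_{6} = v_{3}  ⇒ sig = (2;(1))
  P={3,5}:  v_{3} + v_{5} = v_{1}  ⇒ sig = (2;(1))
  P={4,6}:  v_{4} + v_{6} = v_{1} + v_{7}  ⇒ sig = (2;(1,1))
  P={5,6}:  v_{5} + v_{6} = 2·v_{1} + v_{7}  ⇒ sig = (2;(1,2))
  P={1,2,7}:  v_{1} + v_{2} + v_{7} = 0  ⇒ sig = (3;())
  P={1,3,7}:  v_{1} + v_{3} + v_{7} = v_{6}  ⇒ sig = (3;(1))
  P={2,5,7}:  v_{2} + v_{5} + v_{7} = v_{4}  ⇒ sig = (3;(1))

so the primitive-relation signature multiset is
[(2;()), (2;(1)), (2;(1)), (2;(1)), (2;(1,1)), (2;(1,2)), (3;()), (3;(1)), (3;(1))]


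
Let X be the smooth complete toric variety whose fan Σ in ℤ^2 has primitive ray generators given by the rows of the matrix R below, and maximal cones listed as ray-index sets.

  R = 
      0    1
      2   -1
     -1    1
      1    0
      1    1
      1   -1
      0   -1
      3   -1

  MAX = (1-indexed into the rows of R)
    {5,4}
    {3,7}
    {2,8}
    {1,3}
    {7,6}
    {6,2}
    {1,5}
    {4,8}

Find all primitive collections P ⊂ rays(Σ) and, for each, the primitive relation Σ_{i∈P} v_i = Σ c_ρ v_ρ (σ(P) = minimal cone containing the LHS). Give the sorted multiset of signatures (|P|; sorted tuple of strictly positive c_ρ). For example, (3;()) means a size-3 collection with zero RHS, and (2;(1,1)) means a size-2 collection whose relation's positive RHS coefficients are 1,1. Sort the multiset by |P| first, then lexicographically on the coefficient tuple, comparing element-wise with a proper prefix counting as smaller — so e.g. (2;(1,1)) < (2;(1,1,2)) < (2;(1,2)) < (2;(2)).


Σ has 20 primitive collections:

  {1,7}:  v_{1} + v_{7} = 0  →  sig = (2;())
  {3,6}:  v_{3} + v_{6} = 0  →  sig = (2;())
  {1,4}:  v_{1} + v_{4} = v_{5}  →  sig = (2;(1))
  {1,6}:  v_{1} + v_{6} = v_{4}  →  sig = (2;(1))
  {2,3}:  v_{2} + v_{3} = v_{4}  →  sig = (2;(1))
  {2,4}:  v_{2} + v_{4} = v_{8}  →  sig = (2;(1))
  {3,4}:  v_{3} + v_{4} = v_{1}  →  sig = (2;(1))
  {4,6}:  v_{4} + v_{6} = v_{2}  →  sig = (2;(1))
  {4,7}:  v_{4} + v_{7} = v_{6}  →  sig = (2;(1))
  {5,7}:  v_{5} + v_{7} = v_{4}  →  sig = (2;(1))
  {7,8}:  v_{7} + v_{8} = v_{2} + v_{6}  →  sig = (2;(1,1))
  {1,2}:  v_{1} + v_{2} = 2·v_{4}  →  sig = (2;(2))
  {2,7}:  v_{2} + v_{7} = 2·v_{6}  →  sig = (2;(2))
  {3,5}:  v_{3} + v_{5} = 2·v_{1}  →  sig = (2;(2))
  {3,8}:  v_{3} + v_{8} = 2·v_{4}  →  sig = (2;(2))
  {5,6}:  v_{5} + v_{6} = 2·v_{4}  →  sig = (2;(2))
  {6,8}:  v_{6} + v_{8} = 2·v_{2}  →  sig = (2;(2))
  {1,8}:  v_{1} + v_{8} = 3·v_{4}  →  sig = (2;(3))
  {2,5}:  v_{2} + v_{5} = 3·v_{4}  →  sig = (2;(3))
  {5,8}:  v_{5} + v_{8} = 4·v_{4}  →  sig = (2;(4))

Signatures (|P|; sorted positive RHS coefficients), sorted:
    |P|=2: 20 collections, coeffs (), (), (1), (1), (1), (1), (1), (1), (1), (1), (1,1), (2), (2), (2), (2), (2), (2), (3), (3), (4)
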